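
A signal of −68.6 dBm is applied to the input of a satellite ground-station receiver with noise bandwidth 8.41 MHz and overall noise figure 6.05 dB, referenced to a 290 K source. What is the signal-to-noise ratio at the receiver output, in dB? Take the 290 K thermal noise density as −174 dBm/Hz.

30.1 dB

Noise floor: N = −174 + 10 log₁₀(B) + NF
10 log₁₀(8.41×10⁶) = 69.25 dB
N = −174 + 69.25 + 6.05 = −98.70 dBm
SNR = P_sig − N = −68.6 − (−98.70) = 30.10 dB → 30.1 dB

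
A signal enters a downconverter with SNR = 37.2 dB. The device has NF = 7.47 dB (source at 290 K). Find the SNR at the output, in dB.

By definition F = SNR_in/SNR_out, so in dB: SNR_out = SNR_in − NF
SNR_out = 37.2 − 7.47 = 29.73 dB

29.73 dB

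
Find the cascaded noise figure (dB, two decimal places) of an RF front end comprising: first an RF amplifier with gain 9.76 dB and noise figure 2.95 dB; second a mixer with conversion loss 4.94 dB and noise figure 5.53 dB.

Convert to linear (a loss of L dB is a gain of −L dB): F_i = 10^(NF_i/10), G_i = 10^(G_i,dB/10)
  Stage 1: F_1 = 10^(2.95/10) = 1.972, G_1 = 10^(9.76/10) = 9.462
  Stage 2: F_2 = 10^(5.53/10) = 3.573, G_2 = 10^(−4.94/10) = 0.3206
Friis cascade:
  F = 1.972 + (3.573 − 1)/9.462 = 2.244
NF = 10 log₁₀(2.244) = 3.51 dB

3.51 dB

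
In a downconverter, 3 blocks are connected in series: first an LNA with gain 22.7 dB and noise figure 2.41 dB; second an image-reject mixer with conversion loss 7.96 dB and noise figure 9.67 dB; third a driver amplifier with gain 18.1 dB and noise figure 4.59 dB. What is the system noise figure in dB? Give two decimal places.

Convert to linear (a loss of L dB is a gain of −L dB): F_i = 10^(NF_i/10), G_i = 10^(G_i,dB/10)
  Stage 1: F_1 = 10^(2.41/10) = 1.742, G_1 = 10^(22.7/10) = 186.2
  Stage 2: F_2 = 10^(9.67/10) = 9.268, G_2 = 10^(−7.96/10) = 0.1600
  Stage 3: F_3 = 10^(4.59/10) = 2.877, G_3 = 10^(18.1/10) = 64.57
Friis cascade:
  F = 1.742 + (9.268 − 1)/186.2 + (2.877 − 1)/29.79 = 1.849
NF = 10 log₁₀(1.849) = 2.67 dB

2.67 dB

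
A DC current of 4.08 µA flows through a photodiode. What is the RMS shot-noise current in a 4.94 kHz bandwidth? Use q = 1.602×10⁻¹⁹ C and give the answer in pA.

I_n = √(2qI·B)
2qI·B = 2 × 1.602×10⁻¹⁹ × 4.08×10⁻⁶ × 4.94×10³ = 6.46×10⁻²¹ A²
I_n = √(6.46×10⁻²¹) = 8.04×10⁻¹¹ A = 80.4 pA

80.4 pA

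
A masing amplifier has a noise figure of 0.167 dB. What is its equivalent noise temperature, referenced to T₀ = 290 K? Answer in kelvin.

F = 10^(0.167/10) = 1.0392
T_e = (F − 1)·T₀ = (1.0392 − 1) × 290 = 11.4 K

11.4 K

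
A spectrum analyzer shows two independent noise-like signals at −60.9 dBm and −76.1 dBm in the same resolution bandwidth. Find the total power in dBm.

Convert to linear, add, convert back:
P₁ = 8.13×10⁻¹⁰ W, P₂ = 2.45×10⁻¹¹ W
P_tot = 8.37×10⁻¹⁰ W → 10 log₁₀(P_tot / 10⁻³) = −60.8 dBm

−60.8 dBm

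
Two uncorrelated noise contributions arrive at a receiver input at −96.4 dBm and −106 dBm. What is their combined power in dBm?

Convert to linear, add, convert back:
P₁ = 2.29×10⁻¹³ W, P₂ = 2.51×10⁻¹⁴ W
P_tot = 2.54×10⁻¹³ W → 10 log₁₀(P_tot / 10⁻³) = −95.9 dBm

−95.9 dBm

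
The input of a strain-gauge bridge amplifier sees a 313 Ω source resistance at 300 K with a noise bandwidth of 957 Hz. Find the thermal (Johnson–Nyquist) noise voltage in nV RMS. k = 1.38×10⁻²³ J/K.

70.4 nV

V_n = √(4kTRB)
4kTRB = 4 × 1.38×10⁻²³ × 300 × 3.13×10² × 9.57×10² = 4.96×10⁻¹⁵ V²
V_n = √(4.96×10⁻¹⁵) = 7.04×10⁻⁸ V = 70.4 nV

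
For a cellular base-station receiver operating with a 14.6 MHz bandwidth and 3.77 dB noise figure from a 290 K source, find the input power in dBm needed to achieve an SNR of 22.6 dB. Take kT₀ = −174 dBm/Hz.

Sensitivity = −174 + 10 log₁₀(B) + NF + SNR_min
= −174 + 71.64 + 3.77 + 22.6
= −75.99 dBm → −76.0 dBm

−76.0 dBm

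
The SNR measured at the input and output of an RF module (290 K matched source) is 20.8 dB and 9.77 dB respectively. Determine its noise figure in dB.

NF (dB) = SNR_in(dB) − SNR_out(dB) when the source is at T₀
NF = 20.8 − 9.77 = 11.03 dB

11.03 dB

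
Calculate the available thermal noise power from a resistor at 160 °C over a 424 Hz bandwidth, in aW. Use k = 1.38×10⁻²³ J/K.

2.53 aW

T = 160 °C + 273.15 = 433.15 K
P_n = kTB = 1.38×10⁻²³ × 433.15 × 4.24×10² = 2.53×10⁻¹⁸ W = 2.53 aW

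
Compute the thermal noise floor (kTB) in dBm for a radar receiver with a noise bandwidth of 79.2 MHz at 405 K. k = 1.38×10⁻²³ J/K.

P_n = kTB = 1.38×10⁻²³ × 405 × 7.92×10⁷ = 4.43×10⁻¹³ W
In dBm: 10 log₁₀(4.43×10⁻¹³ / 10⁻³) = −93.5 dBm

−93.5 dBm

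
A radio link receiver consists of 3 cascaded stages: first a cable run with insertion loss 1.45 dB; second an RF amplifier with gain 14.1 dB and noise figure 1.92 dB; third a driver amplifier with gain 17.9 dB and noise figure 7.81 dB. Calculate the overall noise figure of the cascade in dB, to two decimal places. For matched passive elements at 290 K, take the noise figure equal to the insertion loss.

Convert to linear (a loss of L dB is a gain of −L dB): F_i = 10^(NF_i/10), G_i = 10^(G_i,dB/10)
  Stage 1: F_1 = 10^(1.45/10) = 1.396, G_1 = 10^(−1.45/10) = 0.7161
  Stage 2: F_2 = 10^(1.92/10) = 1.556, G_2 = 10^(14.1/10) = 25.70
  Stage 3: F_3 = 10^(7.81/10) = 6.039, G_3 = 10^(17.9/10) = 61.66
Friis cascade:
  F = 1.396 + (1.556 − 1)/0.7161 + (6.039 − 1)/18.41 = 2.446
NF = 10 log₁₀(2.446) = 3.89 dB

3.89 dB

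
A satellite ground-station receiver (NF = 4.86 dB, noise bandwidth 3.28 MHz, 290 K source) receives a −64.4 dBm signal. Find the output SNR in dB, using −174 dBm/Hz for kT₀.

39.6 dB

Noise floor: N = −174 + 10 log₁₀(B) + NF
10 log₁₀(3.28×10⁶) = 65.16 dB
N = −174 + 65.16 + 4.86 = −103.98 dBm
SNR = P_sig − N = −64.4 − (−103.98) = 39.58 dB → 39.6 dB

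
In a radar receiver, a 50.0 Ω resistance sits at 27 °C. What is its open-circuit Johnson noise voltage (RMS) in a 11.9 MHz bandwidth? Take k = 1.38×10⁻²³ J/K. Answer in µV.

3.14 µV

T = 27 °C + 273.15 = 300.15 K
V_n = √(4kTRB)
4kTRB = 4 × 1.38×10⁻²³ × 300.15 × 5.00×10¹ × 1.19×10⁷ = 9.86×10⁻¹² V²
V_n = √(9.86×10⁻¹²) = 3.14×10⁻⁶ V = 3.14 µV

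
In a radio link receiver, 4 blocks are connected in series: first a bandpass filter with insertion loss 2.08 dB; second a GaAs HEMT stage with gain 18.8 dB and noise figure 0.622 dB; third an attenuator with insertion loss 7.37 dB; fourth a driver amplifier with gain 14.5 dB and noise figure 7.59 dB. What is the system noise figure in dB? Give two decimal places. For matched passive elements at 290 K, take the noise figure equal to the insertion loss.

3.99 dB

Convert to linear (a loss of L dB is a gain of −L dB): F_i = 10^(NF_i/10), G_i = 10^(G_i,dB/10)
  Stage 1: F_1 = 10^(2.08/10) = 1.614, G_1 = 10^(−2.08/10) = 0.6194
  Stage 2: F_2 = 10^(0.622/10) = 1.154, G_2 = 10^(18.8/10) = 75.86
  Stage 3: F_3 = 10^(7.37/10) = 5.458, G_3 = 10^(−7.37/10) = 0.1832
  Stage 4: F_4 = 10^(7.59/10) = 5.741, G_4 = 10^(14.5/10) = 28.18
Friis cascade:
  F = 1.614 + (1.154 − 1)/0.6194 + (5.458 − 1)/46.99 + (5.741 − 1)/8.610 = 2.508
NF = 10 log₁₀(2.508) = 3.99 dB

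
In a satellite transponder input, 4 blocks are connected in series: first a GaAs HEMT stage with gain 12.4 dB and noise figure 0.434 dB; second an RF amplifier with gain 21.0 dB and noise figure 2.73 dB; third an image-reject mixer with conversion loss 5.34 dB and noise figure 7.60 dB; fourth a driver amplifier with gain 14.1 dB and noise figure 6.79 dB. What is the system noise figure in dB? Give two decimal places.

Convert to linear (a loss of L dB is a gain of −L dB): F_i = 10^(NF_i/10), G_i = 10^(G_i,dB/10)
  Stage 1: F_1 = 10^(0.434/10) = 1.105, G_1 = 10^(12.4/10) = 17.38
  Stage 2: F_2 = 10^(2.73/10) = 1.875, G_2 = 10^(21.0/10) = 125.9
  Stage 3: F_3 = 10^(7.60/10) = 5.754, G_3 = 10^(−5.34/10) = 0.2924
  Stage 4: F_4 = 10^(6.79/10) = 4.775, G_4 = 10^(14.1/10) = 25.70
Friis cascade:
  F = 1.105 + (1.875 − 1)/17.38 + (5.754 − 1)/2188 + (4.775 − 1)/639.7 = 1.164
NF = 10 log₁₀(1.164) = 0.66 dB

0.66 dB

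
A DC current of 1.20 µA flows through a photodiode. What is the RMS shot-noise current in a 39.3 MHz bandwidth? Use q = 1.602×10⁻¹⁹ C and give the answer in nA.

I_n = √(2qI·B)
2qI·B = 2 × 1.602×10⁻¹⁹ × 1.20×10⁻⁶ × 3.93×10⁷ = 1.51×10⁻¹⁷ A²
I_n = √(1.51×10⁻¹⁷) = 3.89×10⁻⁹ A = 3.89 nA

3.89 nA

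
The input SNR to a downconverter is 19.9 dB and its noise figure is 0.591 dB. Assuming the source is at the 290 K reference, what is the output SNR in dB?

By definition F = SNR_in/SNR_out, so in dB: SNR_out = SNR_in − NF
SNR_out = 19.9 − 0.591 = 19.309 dB

19.309 dB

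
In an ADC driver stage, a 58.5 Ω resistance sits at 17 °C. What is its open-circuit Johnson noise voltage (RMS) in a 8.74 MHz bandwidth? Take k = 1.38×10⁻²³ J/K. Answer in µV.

T = 17 °C + 273.15 = 290.15 K
V_n = √(4kTRB)
4kTRB = 4 × 1.38×10⁻²³ × 290.15 × 5.85×10¹ × 8.74×10⁶ = 8.19×10⁻¹² V²
V_n = √(8.19×10⁻¹²) = 2.86×10⁻⁶ V = 2.86 µV

2.86 µV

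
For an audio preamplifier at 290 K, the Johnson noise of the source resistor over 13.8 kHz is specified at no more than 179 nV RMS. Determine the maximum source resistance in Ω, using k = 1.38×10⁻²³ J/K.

Johnson–Nyquist: V_n = √(4kTRB) ⇒ R = V_n² / (4kTB)
4kTB = 4 × 1.38×10⁻²³ × 290 × 1.38×10⁴ = 2.21×10⁻¹⁶
R = (1.79×10⁻⁷)² / 2.21×10⁻¹⁶ = 1.45×10² Ω = 145 Ω

145 Ω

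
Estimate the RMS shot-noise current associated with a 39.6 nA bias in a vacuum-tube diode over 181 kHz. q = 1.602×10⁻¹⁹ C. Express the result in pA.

I_n = √(2qI·B)
2qI·B = 2 × 1.602×10⁻¹⁹ × 3.96×10⁻⁸ × 1.81×10⁵ = 2.30×10⁻²¹ A²
I_n = √(2.30×10⁻²¹) = 4.79×10⁻¹¹ A = 47.9 pA

47.9 pA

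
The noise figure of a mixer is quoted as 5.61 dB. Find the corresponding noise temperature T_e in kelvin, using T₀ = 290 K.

F = 10^(5.61/10) = 3.63915
T_e = (F − 1)·T₀ = (3.63915 − 1) × 290 = 765 K

765 K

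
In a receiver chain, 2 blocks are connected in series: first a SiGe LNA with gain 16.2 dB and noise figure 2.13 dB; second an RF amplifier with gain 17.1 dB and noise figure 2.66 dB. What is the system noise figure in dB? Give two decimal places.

2.18 dB

Convert to linear (a loss of L dB is a gain of −L dB): F_i = 10^(NF_i/10), G_i = 10^(G_i,dB/10)
  Stage 1: F_1 = 10^(2.13/10) = 1.633, G_1 = 10^(16.2/10) = 41.69
  Stage 2: F_2 = 10^(2.66/10) = 1.845, G_2 = 10^(17.1/10) = 51.29
Friis cascade:
  F = 1.633 + (1.845 − 1)/41.69 = 1.653
NF = 10 log₁₀(1.653) = 2.18 dB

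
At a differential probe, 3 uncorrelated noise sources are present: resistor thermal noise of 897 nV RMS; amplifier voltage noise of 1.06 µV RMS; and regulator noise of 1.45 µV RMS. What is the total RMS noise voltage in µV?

2.01 µV

Uncorrelated sources add in power (mean-square): V_tot = √(ΣV_i²)
V_tot = √[(8.97×10⁻⁷)² + (1.06×10⁻⁶)² + (1.45×10⁻⁶)²] = 2.01×10⁻⁶ V = 2.01 µV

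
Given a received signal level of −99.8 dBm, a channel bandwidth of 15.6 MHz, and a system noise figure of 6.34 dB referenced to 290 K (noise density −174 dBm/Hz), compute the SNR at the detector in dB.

−4.1 dB

Noise floor: N = −174 + 10 log₁₀(B) + NF
10 log₁₀(1.56×10⁷) = 71.93 dB
N = −174 + 71.93 + 6.34 = −95.73 dBm
SNR = P_sig − N = −99.8 − (−95.73) = −4.07 dB → −4.1 dB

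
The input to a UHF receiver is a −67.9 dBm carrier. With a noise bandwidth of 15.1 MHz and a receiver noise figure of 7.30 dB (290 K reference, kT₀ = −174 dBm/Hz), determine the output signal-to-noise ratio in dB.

Noise floor: N = −174 + 10 log₁₀(B) + NF
10 log₁₀(1.51×10⁷) = 71.79 dB
N = −174 + 71.79 + 7.30 = −94.91 dBm
SNR = P_sig − N = −67.9 − (−94.91) = 27.01 dB → 27.0 dB

27.0 dB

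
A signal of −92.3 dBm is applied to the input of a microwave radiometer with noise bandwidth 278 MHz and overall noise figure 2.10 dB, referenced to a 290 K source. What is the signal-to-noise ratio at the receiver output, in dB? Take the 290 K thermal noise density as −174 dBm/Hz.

−4.8 dB

Noise floor: N = −174 + 10 log₁₀(B) + NF
10 log₁₀(2.78×10⁸) = 84.44 dB
N = −174 + 84.44 + 2.10 = −87.46 dBm
SNR = P_sig − N = −92.3 − (−87.46) = −4.84 dB → −4.8 dB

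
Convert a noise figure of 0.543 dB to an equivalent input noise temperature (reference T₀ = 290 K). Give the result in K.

F = 10^(0.543/10) = 1.13318
T_e = (F − 1)·T₀ = (1.13318 − 1) × 290 = 38.6 K

38.6 K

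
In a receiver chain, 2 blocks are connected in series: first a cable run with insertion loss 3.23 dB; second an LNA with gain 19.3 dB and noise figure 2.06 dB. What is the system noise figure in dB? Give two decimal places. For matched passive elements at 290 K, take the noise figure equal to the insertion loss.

Convert to linear (a loss of L dB is a gain of −L dB): F_i = 10^(NF_i/10), G_i = 10^(G_i,dB/10)
  Stage 1: F_1 = 10^(3.23/10) = 2.104, G_1 = 10^(−3.23/10) = 0.4753
  Stage 2: F_2 = 10^(2.06/10) = 1.607, G_2 = 10^(19.3/10) = 85.11
Friis cascade:
  F = 2.104 + (1.607 − 1)/0.4753 = 3.381
NF = 10 log₁₀(3.381) = 5.29 dB

5.29 dB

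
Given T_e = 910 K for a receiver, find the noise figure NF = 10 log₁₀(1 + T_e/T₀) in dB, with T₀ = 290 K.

6.17 dB

F = 1 + T_e/T₀ = 1 + 910/290 = 4.13793
NF = 10 log₁₀(4.13793) = 6.17 dB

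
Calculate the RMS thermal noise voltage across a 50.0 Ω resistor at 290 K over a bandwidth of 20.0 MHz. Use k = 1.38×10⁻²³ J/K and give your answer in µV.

V_n = √(4kTRB)
4kTRB = 4 × 1.38×10⁻²³ × 290 × 5.00×10¹ × 2.00×10⁷ = 1.60×10⁻¹¹ V²
V_n = √(1.60×10⁻¹¹) = 4.00×10⁻⁶ V = 4.00 µV

4.00 µV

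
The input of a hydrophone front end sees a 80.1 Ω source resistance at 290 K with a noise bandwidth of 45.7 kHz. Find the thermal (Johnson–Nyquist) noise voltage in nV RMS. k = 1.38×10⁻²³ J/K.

V_n = √(4kTRB)
4kTRB = 4 × 1.38×10⁻²³ × 290 × 8.01×10¹ × 4.57×10⁴ = 5.86×10⁻¹⁴ V²
V_n = √(5.86×10⁻¹⁴) = 2.42×10⁻⁷ V = 242 nV

242 nV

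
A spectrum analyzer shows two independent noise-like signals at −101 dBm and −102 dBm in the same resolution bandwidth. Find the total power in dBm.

−98.5 dBm

Convert to linear, add, convert back:
P₁ = 7.94×10⁻¹⁴ W, P₂ = 6.31×10⁻¹⁴ W
P_tot = 1.43×10⁻¹³ W → 10 log₁₀(P_tot / 10⁻³) = −98.5 dBm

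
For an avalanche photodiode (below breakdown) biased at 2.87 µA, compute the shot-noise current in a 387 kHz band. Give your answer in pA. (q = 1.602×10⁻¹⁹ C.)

I_n = √(2qI·B)
2qI·B = 2 × 1.602×10⁻¹⁹ × 2.87×10⁻⁶ × 3.87×10⁵ = 3.56×10⁻¹⁹ A²
I_n = √(3.56×10⁻¹⁹) = 5.97×10⁻¹⁰ A = 597 pA

597 pA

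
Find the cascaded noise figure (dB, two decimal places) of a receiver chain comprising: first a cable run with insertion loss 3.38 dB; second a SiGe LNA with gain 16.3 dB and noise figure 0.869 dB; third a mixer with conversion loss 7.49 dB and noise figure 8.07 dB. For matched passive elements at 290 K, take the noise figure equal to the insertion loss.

Convert to linear (a loss of L dB is a gain of −L dB): F_i = 10^(NF_i/10), G_i = 10^(G_i,dB/10)
  Stage 1: F_1 = 10^(3.38/10) = 2.178, G_1 = 10^(−3.38/10) = 0.4592
  Stage 2: F_2 = 10^(0.869/10) = 1.222, G_2 = 10^(16.3/10) = 42.66
  Stage 3: F_3 = 10^(8.07/10) = 6.412, G_3 = 10^(−7.49/10) = 0.1782
Friis cascade:
  F = 2.178 + (1.222 − 1)/0.4592 + (6.412 − 1)/19.59 = 2.936
NF = 10 log₁₀(2.936) = 4.68 dB

4.68 dB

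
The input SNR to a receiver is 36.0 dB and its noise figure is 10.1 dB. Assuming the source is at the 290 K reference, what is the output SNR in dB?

By definition F = SNR_in/SNR_out, so in dB: SNR_out = SNR_in − NF
SNR_out = 36.0 − 10.1 = 25.9 dB

25.9 dB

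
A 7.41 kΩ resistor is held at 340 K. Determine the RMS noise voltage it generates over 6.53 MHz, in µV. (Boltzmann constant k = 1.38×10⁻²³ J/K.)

V_n = √(4kTRB)
4kTRB = 4 × 1.38×10⁻²³ × 340 × 7.41×10³ × 6.53×10⁶ = 9.08×10⁻¹⁰ V²
V_n = √(9.08×10⁻¹⁰) = 3.01×10⁻⁵ V = 30.1 µV

30.1 µV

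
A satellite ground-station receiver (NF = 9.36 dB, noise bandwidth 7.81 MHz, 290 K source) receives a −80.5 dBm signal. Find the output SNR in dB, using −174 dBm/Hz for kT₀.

Noise floor: N = −174 + 10 log₁₀(B) + NF
10 log₁₀(7.81×10⁶) = 68.93 dB
N = −174 + 68.93 + 9.36 = −95.71 dBm
SNR = P_sig − N = −80.5 − (−95.71) = 15.21 dB → 15.2 dB

15.2 dB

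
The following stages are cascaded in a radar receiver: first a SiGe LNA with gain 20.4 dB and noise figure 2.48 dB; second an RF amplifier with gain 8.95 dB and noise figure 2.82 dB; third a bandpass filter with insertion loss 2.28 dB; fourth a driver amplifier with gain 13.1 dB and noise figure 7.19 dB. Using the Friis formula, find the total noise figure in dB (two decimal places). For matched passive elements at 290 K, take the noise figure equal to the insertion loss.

2.52 dB

Convert to linear (a loss of L dB is a gain of −L dB): F_i = 10^(NF_i/10), G_i = 10^(G_i,dB/10)
  Stage 1: F_1 = 10^(2.48/10) = 1.770, G_1 = 10^(20.4/10) = 109.6
  Stage 2: F_2 = 10^(2.82/10) = 1.914, G_2 = 10^(8.95/10) = 7.852
  Stage 3: F_3 = 10^(2.28/10) = 1.690, G_3 = 10^(−2.28/10) = 0.5916
  Stage 4: F_4 = 10^(7.19/10) = 5.236, G_4 = 10^(13.1/10) = 20.42
Friis cascade:
  F = 1.770 + (1.914 − 1)/109.6 + (1.690 − 1)/861.0 + (5.236 − 1)/509.3 = 1.788
NF = 10 log₁₀(1.788) = 2.52 dB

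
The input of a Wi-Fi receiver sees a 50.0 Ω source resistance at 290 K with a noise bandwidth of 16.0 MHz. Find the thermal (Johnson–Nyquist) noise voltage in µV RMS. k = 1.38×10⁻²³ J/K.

V_n = √(4kTRB)
4kTRB = 4 × 1.38×10⁻²³ × 290 × 5.00×10¹ × 1.60×10⁷ = 1.28×10⁻¹¹ V²
V_n = √(1.28×10⁻¹¹) = 3.58×10⁻⁶ V = 3.58 µV

3.58 µV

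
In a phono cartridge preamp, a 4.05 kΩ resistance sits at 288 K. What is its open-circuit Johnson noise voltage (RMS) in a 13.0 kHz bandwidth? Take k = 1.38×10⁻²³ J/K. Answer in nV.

915 nV

V_n = √(4kTRB)
4kTRB = 4 × 1.38×10⁻²³ × 288 × 4.05×10³ × 1.30×10⁴ = 8.37×10⁻¹³ V²
V_n = √(8.37×10⁻¹³) = 9.15×10⁻⁷ V = 915 nV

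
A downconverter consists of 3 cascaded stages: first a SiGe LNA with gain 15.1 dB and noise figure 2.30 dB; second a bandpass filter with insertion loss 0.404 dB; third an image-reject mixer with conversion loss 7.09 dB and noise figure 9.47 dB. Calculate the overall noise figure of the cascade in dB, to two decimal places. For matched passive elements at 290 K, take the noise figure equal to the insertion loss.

2.94 dB

Convert to linear (a loss of L dB is a gain of −L dB): F_i = 10^(NF_i/10), G_i = 10^(G_i,dB/10)
  Stage 1: F_1 = 10^(2.30/10) = 1.698, G_1 = 10^(15.1/10) = 32.36
  Stage 2: F_2 = 10^(0.404/10) = 1.097, G_2 = 10^(−0.404/10) = 0.9112
  Stage 3: F_3 = 10^(9.47/10) = 8.851, G_3 = 10^(−7.09/10) = 0.1954
Friis cascade:
  F = 1.698 + (1.097 − 1)/32.36 + (8.851 − 1)/29.48 = 1.968
NF = 10 log₁₀(1.968) = 2.94 dB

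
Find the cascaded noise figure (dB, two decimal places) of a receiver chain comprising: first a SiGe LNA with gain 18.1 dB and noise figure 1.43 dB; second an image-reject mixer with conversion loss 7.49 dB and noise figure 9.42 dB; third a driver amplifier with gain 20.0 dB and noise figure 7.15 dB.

2.73 dB

Convert to linear (a loss of L dB is a gain of −L dB): F_i = 10^(NF_i/10), G_i = 10^(G_i,dB/10)
  Stage 1: F_1 = 10^(1.43/10) = 1.390, G_1 = 10^(18.1/10) = 64.57
  Stage 2: F_2 = 10^(9.42/10) = 8.750, G_2 = 10^(−7.49/10) = 0.1782
  Stage 3: F_3 = 10^(7.15/10) = 5.188, G_3 = 10^(20.0/10) = 100.0
Friis cascade:
  F = 1.390 + (8.750 − 1)/64.57 + (5.188 − 1)/11.51 = 1.874
NF = 10 log₁₀(1.874) = 2.73 dB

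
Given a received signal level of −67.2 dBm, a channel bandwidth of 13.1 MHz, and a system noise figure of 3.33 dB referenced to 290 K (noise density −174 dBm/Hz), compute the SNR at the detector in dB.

32.3 dB

Noise floor: N = −174 + 10 log₁₀(B) + NF
10 log₁₀(1.31×10⁷) = 71.17 dB
N = −174 + 71.17 + 3.33 = −99.50 dBm
SNR = P_sig − N = −67.2 − (−99.50) = 32.30 dB → 32.3 dB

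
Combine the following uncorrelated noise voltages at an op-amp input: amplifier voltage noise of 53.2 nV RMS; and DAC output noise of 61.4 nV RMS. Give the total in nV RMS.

Uncorrelated sources add in power (mean-square): V_tot = √(ΣV_i²)
V_tot = √[(5.32×10⁻⁸)² + (6.14×10⁻⁸)²] = 8.12×10⁻⁸ V = 81.2 nV

81.2 nV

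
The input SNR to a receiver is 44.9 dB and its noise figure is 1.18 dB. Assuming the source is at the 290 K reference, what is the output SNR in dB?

43.72 dB

By definition F = SNR_in/SNR_out, so in dB: SNR_out = SNR_in − NF
SNR_out = 44.9 − 1.18 = 43.72 dB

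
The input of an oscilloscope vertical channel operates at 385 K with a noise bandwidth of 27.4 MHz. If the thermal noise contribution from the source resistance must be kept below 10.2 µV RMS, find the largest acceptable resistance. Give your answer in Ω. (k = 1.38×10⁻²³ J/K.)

179 Ω

Johnson–Nyquist: V_n = √(4kTRB) ⇒ R = V_n² / (4kTB)
4kTB = 4 × 1.38×10⁻²³ × 385 × 2.74×10⁷ = 5.82×10⁻¹³
R = (1.02×10⁻⁵)² / 5.82×10⁻¹³ = 1.79×10² Ω = 179 Ω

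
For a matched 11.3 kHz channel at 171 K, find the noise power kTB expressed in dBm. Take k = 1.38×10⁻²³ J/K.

−135.7 dBm

P_n = kTB = 1.38×10⁻²³ × 171 × 1.13×10⁴ = 2.67×10⁻¹⁷ W
In dBm: 10 log₁₀(2.67×10⁻¹⁷ / 10⁻³) = −135.7 dBm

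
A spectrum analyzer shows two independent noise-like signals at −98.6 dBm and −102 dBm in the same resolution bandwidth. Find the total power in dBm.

−97.0 dBm

Convert to linear, add, convert back:
P₁ = 1.38×10⁻¹³ W, P₂ = 6.31×10⁻¹⁴ W
P_tot = 2.01×10⁻¹³ W → 10 log₁₀(P_tot / 10⁻³) = −97.0 dBm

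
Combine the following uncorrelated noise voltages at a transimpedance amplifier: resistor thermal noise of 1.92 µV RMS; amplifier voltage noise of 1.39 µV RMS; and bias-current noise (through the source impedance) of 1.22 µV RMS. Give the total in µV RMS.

Uncorrelated sources add in power (mean-square): V_tot = √(ΣV_i²)
V_tot = √[(1.92×10⁻⁶)² + (1.39×10⁻⁶)² + (1.22×10⁻⁶)²] = 2.67×10⁻⁶ V = 2.67 µV

2.67 µV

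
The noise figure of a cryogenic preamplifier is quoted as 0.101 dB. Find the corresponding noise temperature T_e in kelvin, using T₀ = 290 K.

6.82 K

F = 10^(0.101/10) = 1.02353
T_e = (F − 1)·T₀ = (1.02353 − 1) × 290 = 6.82 K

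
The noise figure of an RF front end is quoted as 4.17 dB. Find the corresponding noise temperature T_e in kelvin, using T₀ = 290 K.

F = 10^(4.17/10) = 2.61216
T_e = (F − 1)·T₀ = (2.61216 − 1) × 290 = 468 K

468 K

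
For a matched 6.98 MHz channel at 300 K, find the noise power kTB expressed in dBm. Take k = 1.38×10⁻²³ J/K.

−105.4 dBm

P_n = kTB = 1.38×10⁻²³ × 300 × 6.98×10⁶ = 2.89×10⁻¹⁴ W
In dBm: 10 log₁₀(2.89×10⁻¹⁴ / 10⁻³) = −105.4 dBm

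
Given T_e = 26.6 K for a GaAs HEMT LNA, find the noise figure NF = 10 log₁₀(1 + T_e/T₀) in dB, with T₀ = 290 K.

0.381 dB

F = 1 + T_e/T₀ = 1 + 26.6/290 = 1.09172
NF = 10 log₁₀(1.09172) = 0.381 dB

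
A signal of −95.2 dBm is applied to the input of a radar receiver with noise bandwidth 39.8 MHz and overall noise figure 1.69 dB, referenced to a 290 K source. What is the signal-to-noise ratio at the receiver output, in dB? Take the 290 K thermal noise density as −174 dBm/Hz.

Noise floor: N = −174 + 10 log₁₀(B) + NF
10 log₁₀(3.98×10⁷) = 76 dB
N = −174 + 76 + 1.69 = −96.31 dBm
SNR = P_sig − N = −95.2 − (−96.31) = 1.11 dB → 1.1 dB

1.1 dB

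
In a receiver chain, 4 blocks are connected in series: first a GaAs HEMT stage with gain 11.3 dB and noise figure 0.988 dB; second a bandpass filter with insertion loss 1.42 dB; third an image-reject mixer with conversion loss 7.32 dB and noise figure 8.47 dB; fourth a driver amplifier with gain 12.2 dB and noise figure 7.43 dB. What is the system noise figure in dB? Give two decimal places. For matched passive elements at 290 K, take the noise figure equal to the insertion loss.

Convert to linear (a loss of L dB is a gain of −L dB): F_i = 10^(NF_i/10), G_i = 10^(G_i,dB/10)
  Stage 1: F_1 = 10^(0.988/10) = 1.255, G_1 = 10^(11.3/10) = 13.49
  Stage 2: F_2 = 10^(1.42/10) = 1.387, G_2 = 10^(−1.42/10) = 0.7211
  Stage 3: F_3 = 10^(8.47/10) = 7.031, G_3 = 10^(−7.32/10) = 0.1854
  Stage 4: F_4 = 10^(7.43/10) = 5.534, G_4 = 10^(12.2/10) = 16.60
Friis cascade:
  F = 1.255 + (1.387 − 1)/13.49 + (7.031 − 1)/9.727 + (5.534 − 1)/1.803 = 4.418
NF = 10 log₁₀(4.418) = 6.45 dB

6.45 dB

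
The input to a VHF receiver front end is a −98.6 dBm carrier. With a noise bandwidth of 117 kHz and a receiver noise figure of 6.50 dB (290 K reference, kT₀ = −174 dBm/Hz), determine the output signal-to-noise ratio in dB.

Noise floor: N = −174 + 10 log₁₀(B) + NF
10 log₁₀(1.17×10⁵) = 50.68 dB
N = −174 + 50.68 + 6.50 = −116.82 dBm
SNR = P_sig − N = −98.6 − (−116.82) = 18.22 dB → 18.2 dB

18.2 dB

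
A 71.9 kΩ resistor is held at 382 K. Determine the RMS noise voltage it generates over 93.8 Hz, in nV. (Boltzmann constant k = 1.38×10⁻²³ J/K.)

V_n = √(4kTRB)
4kTRB = 4 × 1.38×10⁻²³ × 382 × 7.19×10⁴ × 9.38×10¹ = 1.42×10⁻¹³ V²
V_n = √(1.42×10⁻¹³) = 3.77×10⁻⁷ V = 377 nV

377 nV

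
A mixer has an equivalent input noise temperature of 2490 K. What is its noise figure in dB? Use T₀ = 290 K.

F = 1 + T_e/T₀ = 1 + 2490/290 = 9.58621
NF = 10 log₁₀(9.58621) = 9.82 dB

9.82 dB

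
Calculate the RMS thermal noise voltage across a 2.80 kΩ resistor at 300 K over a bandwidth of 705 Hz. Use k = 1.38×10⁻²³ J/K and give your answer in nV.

181 nV

V_n = √(4kTRB)
4kTRB = 4 × 1.38×10⁻²³ × 300 × 2.80×10³ × 7.05×10² = 3.27×10⁻¹⁴ V²
V_n = √(3.27×10⁻¹⁴) = 1.81×10⁻⁷ V = 181 nV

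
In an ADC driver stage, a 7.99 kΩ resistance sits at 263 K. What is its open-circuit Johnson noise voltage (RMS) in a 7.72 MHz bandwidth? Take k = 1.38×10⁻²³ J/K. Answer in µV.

29.9 µV

V_n = √(4kTRB)
4kTRB = 4 × 1.38×10⁻²³ × 263 × 7.99×10³ × 7.72×10⁶ = 8.95×10⁻¹⁰ V²
V_n = √(8.95×10⁻¹⁰) = 2.99×10⁻⁵ V = 29.9 µV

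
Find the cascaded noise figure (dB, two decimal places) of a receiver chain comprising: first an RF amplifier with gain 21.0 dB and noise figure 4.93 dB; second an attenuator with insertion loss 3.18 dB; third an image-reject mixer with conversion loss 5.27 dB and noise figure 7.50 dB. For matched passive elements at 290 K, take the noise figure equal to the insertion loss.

Convert to linear (a loss of L dB is a gain of −L dB): F_i = 10^(NF_i/10), G_i = 10^(G_i,dB/10)
  Stage 1: F_1 = 10^(4.93/10) = 3.112, G_1 = 10^(21.0/10) = 125.9
  Stage 2: F_2 = 10^(3.18/10) = 2.080, G_2 = 10^(−3.18/10) = 0.4808
  Stage 3: F_3 = 10^(7.50/10) = 5.623, G_3 = 10^(−5.27/10) = 0.2972
Friis cascade:
  F = 3.112 + (2.080 − 1)/125.9 + (5.623 − 1)/60.53 = 3.197
NF = 10 log₁₀(3.197) = 5.05 dB

5.05 dB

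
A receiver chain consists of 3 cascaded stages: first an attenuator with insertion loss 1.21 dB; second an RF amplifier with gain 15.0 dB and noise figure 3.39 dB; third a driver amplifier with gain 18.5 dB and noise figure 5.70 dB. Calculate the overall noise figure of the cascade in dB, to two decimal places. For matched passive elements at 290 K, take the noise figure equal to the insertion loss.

4.77 dB

Convert to linear (a loss of L dB is a gain of −L dB): F_i = 10^(NF_i/10), G_i = 10^(G_i,dB/10)
  Stage 1: F_1 = 10^(1.21/10) = 1.321, G_1 = 10^(−1.21/10) = 0.7568
  Stage 2: F_2 = 10^(3.39/10) = 2.183, G_2 = 10^(15.0/10) = 31.62
  Stage 3: F_3 = 10^(5.70/10) = 3.715, G_3 = 10^(18.5/10) = 70.79
Friis cascade:
  F = 1.321 + (2.183 − 1)/0.7568 + (3.715 − 1)/23.93 = 2.997
NF = 10 log₁₀(2.997) = 4.77 dB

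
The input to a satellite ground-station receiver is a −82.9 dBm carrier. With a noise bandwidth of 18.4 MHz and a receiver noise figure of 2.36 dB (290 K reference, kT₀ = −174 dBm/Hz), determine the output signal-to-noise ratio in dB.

16.1 dB

Noise floor: N = −174 + 10 log₁₀(B) + NF
10 log₁₀(1.84×10⁷) = 72.65 dB
N = −174 + 72.65 + 2.36 = −98.99 dBm
SNR = P_sig − N = −82.9 − (−98.99) = 16.09 dB → 16.1 dB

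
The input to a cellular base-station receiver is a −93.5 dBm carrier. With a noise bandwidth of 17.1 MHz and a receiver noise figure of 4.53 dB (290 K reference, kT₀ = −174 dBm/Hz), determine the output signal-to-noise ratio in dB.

Noise floor: N = −174 + 10 log₁₀(B) + NF
10 log₁₀(1.71×10⁷) = 72.33 dB
N = −174 + 72.33 + 4.53 = −97.14 dBm
SNR = P_sig − N = −93.5 − (−97.14) = 3.64 dB → 3.6 dB

3.6 dB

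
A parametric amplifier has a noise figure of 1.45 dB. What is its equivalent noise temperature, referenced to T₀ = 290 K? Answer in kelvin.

115 K

F = 10^(1.45/10) = 1.39637
T_e = (F − 1)·T₀ = (1.39637 − 1) × 290 = 115 K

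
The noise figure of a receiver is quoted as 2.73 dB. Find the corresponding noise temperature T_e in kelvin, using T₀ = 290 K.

F = 10^(2.73/10) = 1.87499
T_e = (F − 1)·T₀ = (1.87499 − 1) × 290 = 254 K

254 K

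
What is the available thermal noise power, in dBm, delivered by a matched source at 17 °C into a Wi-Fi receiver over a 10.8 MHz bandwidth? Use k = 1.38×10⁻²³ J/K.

−103.6 dBm

T = 17 °C + 273.15 = 290.15 K
P_n = kTB = 1.38×10⁻²³ × 290.15 × 1.08×10⁷ = 4.32×10⁻¹⁴ W
In dBm: 10 log₁₀(4.32×10⁻¹⁴ / 10⁻³) = −103.6 dBm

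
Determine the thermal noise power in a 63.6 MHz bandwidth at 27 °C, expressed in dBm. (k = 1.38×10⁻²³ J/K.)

−95.8 dBm

T = 27 °C + 273.15 = 300.15 K
P_n = kTB = 1.38×10⁻²³ × 300.15 × 6.36×10⁷ = 2.63×10⁻¹³ W
In dBm: 10 log₁₀(2.63×10⁻¹³ / 10⁻³) = −95.8 dBm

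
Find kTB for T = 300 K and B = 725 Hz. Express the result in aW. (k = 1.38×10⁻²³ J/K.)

P_n = kTB = 1.38×10⁻²³ × 300 × 7.25×10² = 3.00×10⁻¹⁸ W = 3.00 aW

3.00 aW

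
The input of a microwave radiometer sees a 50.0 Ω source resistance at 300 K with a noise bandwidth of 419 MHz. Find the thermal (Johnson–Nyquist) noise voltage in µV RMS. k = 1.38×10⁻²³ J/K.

18.6 µV

V_n = √(4kTRB)
4kTRB = 4 × 1.38×10⁻²³ × 300 × 5.00×10¹ × 4.19×10⁸ = 3.47×10⁻¹⁰ V²
V_n = √(3.47×10⁻¹⁰) = 1.86×10⁻⁵ V = 18.6 µV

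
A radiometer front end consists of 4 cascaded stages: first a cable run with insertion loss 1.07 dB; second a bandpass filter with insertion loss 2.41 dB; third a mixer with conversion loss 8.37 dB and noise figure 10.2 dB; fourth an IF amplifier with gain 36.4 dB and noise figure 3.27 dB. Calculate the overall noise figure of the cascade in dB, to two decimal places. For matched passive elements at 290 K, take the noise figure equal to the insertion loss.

Convert to linear (a loss of L dB is a gain of −L dB): F_i = 10^(NF_i/10), G_i = 10^(G_i,dB/10)
  Stage 1: F_1 = 10^(1.07/10) = 1.279, G_1 = 10^(−1.07/10) = 0.7816
  Stage 2: F_2 = 10^(2.41/10) = 1.742, G_2 = 10^(−2.41/10) = 0.5741
  Stage 3: F_3 = 10^(10.2/10) = 10.47, G_3 = 10^(−8.37/10) = 0.1455
  Stage 4: F_4 = 10^(3.27/10) = 2.123, G_4 = 10^(36.4/10) = 4365
Friis cascade:
  F = 1.279 + (1.742 − 1)/0.7816 + (10.47 − 1)/0.4487 + (2.123 − 1)/0.06531 = 40.53
NF = 10 log₁₀(40.53) = 16.08 dB

16.08 dB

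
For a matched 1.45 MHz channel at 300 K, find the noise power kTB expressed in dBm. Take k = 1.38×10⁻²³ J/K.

P_n = kTB = 1.38×10⁻²³ × 300 × 1.45×10⁶ = 6.00×10⁻¹⁵ W
In dBm: 10 log₁₀(6.00×10⁻¹⁵ / 10⁻³) = −112.2 dBm

−112.2 dBm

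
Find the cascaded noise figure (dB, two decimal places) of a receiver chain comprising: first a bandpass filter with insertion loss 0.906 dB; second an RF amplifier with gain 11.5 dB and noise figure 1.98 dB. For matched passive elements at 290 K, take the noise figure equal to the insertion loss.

2.89 dB

Convert to linear (a loss of L dB is a gain of −L dB): F_i = 10^(NF_i/10), G_i = 10^(G_i,dB/10)
  Stage 1: F_1 = 10^(0.906/10) = 1.232, G_1 = 10^(−0.906/10) = 0.8117
  Stage 2: F_2 = 10^(1.98/10) = 1.578, G_2 = 10^(11.5/10) = 14.13
Friis cascade:
  F = 1.232 + (1.578 − 1)/0.8117 = 1.944
NF = 10 log₁₀(1.944) = 2.89 dB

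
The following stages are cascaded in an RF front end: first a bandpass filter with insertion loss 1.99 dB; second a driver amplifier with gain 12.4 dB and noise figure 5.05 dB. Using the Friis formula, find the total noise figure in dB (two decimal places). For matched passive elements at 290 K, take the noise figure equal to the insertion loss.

7.04 dB

Convert to linear (a loss of L dB is a gain of −L dB): F_i = 10^(NF_i/10), G_i = 10^(G_i,dB/10)
  Stage 1: F_1 = 10^(1.99/10) = 1.581, G_1 = 10^(−1.99/10) = 0.6324
  Stage 2: F_2 = 10^(5.05/10) = 3.199, G_2 = 10^(12.4/10) = 17.38
Friis cascade:
  F = 1.581 + (3.199 − 1)/0.6324 = 5.058
NF = 10 log₁₀(5.058) = 7.04 dB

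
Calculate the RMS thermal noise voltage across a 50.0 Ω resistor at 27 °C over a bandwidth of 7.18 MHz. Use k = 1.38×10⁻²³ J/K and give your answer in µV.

T = 27 °C + 273.15 = 300.15 K
V_n = √(4kTRB)
4kTRB = 4 × 1.38×10⁻²³ × 300.15 × 5.00×10¹ × 7.18×10⁶ = 5.95×10⁻¹² V²
V_n = √(5.95×10⁻¹²) = 2.44×10⁻⁶ V = 2.44 µV

2.44 µV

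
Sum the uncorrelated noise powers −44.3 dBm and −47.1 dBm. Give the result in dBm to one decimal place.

−42.5 dBm

Convert to linear, add, convert back:
P₁ = 3.72×10⁻⁸ W, P₂ = 1.95×10⁻⁸ W
P_tot = 5.67×10⁻⁸ W → 10 log₁₀(P_tot / 10⁻³) = −42.5 dBm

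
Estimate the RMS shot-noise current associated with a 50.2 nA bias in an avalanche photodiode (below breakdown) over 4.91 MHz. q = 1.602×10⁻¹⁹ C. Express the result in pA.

I_n = √(2qI·B)
2qI·B = 2 × 1.602×10⁻¹⁹ × 5.02×10⁻⁸ × 4.91×10⁶ = 7.90×10⁻²⁰ A²
I_n = √(7.90×10⁻²⁰) = 2.81×10⁻¹⁰ A = 281 pA

281 pA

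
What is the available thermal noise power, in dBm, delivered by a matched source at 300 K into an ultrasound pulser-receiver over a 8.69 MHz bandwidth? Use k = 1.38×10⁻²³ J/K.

P_n = kTB = 1.38×10⁻²³ × 300 × 8.69×10⁶ = 3.60×10⁻¹⁴ W
In dBm: 10 log₁₀(3.60×10⁻¹⁴ / 10⁻³) = −104.4 dBm

−104.4 dBm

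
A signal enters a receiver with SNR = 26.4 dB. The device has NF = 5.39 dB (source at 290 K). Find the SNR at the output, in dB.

By definition F = SNR_in/SNR_out, so in dB: SNR_out = SNR_in − NF
SNR_out = 26.4 − 5.39 = 21.01 dB

21.01 dB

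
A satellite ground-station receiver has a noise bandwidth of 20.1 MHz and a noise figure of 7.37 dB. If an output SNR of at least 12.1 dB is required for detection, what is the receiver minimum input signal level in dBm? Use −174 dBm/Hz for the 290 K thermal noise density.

Sensitivity = −174 + 10 log₁₀(B) + NF + SNR_min
= −174 + 73.03 + 7.37 + 12.1
= −81.50 dBm → −81.5 dBm

−81.5 dBm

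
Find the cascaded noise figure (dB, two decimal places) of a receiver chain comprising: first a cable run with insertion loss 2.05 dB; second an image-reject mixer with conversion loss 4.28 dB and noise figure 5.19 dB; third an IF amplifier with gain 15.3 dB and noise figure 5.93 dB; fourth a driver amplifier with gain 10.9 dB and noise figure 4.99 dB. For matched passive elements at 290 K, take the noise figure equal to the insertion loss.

12.58 dB

Convert to linear (a loss of L dB is a gain of −L dB): F_i = 10^(NF_i/10), G_i = 10^(G_i,dB/10)
  Stage 1: F_1 = 10^(2.05/10) = 1.603, G_1 = 10^(−2.05/10) = 0.6237
  Stage 2: F_2 = 10^(5.19/10) = 3.304, G_2 = 10^(−4.28/10) = 0.3733
  Stage 3: F_3 = 10^(5.93/10) = 3.917, G_3 = 10^(15.3/10) = 33.88
  Stage 4: F_4 = 10^(4.99/10) = 3.155, G_4 = 10^(10.9/10) = 12.30
Friis cascade:
  F = 1.603 + (3.304 − 1)/0.6237 + (3.917 − 1)/0.2328 + (3.155 − 1)/7.889 = 18.10
NF = 10 log₁₀(18.10) = 12.58 dB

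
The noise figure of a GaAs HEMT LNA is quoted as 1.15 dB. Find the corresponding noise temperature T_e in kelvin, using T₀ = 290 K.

F = 10^(1.15/10) = 1.30317
T_e = (F − 1)·T₀ = (1.30317 − 1) × 290 = 87.9 K

87.9 K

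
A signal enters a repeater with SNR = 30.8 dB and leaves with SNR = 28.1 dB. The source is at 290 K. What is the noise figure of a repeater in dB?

2.7 dB

NF (dB) = SNR_in(dB) − SNR_out(dB) when the source is at T₀
NF = 30.8 − 28.1 = 2.7 dB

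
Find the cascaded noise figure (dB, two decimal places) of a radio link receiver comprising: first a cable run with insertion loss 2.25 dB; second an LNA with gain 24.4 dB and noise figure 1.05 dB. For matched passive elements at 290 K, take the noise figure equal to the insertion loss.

3.30 dB

Convert to linear (a loss of L dB is a gain of −L dB): F_i = 10^(NF_i/10), G_i = 10^(G_i,dB/10)
  Stage 1: F_1 = 10^(2.25/10) = 1.679, G_1 = 10^(−2.25/10) = 0.5957
  Stage 2: F_2 = 10^(1.05/10) = 1.274, G_2 = 10^(24.4/10) = 275.4
Friis cascade:
  F = 1.679 + (1.274 − 1)/0.5957 = 2.138
NF = 10 log₁₀(2.138) = 3.30 dB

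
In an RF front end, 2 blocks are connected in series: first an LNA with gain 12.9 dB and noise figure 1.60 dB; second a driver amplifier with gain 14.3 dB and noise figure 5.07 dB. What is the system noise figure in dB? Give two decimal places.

Convert to linear (a loss of L dB is a gain of −L dB): F_i = 10^(NF_i/10), G_i = 10^(G_i,dB/10)
  Stage 1: F_1 = 10^(1.60/10) = 1.445, G_1 = 10^(12.9/10) = 19.50
  Stage 2: F_2 = 10^(5.07/10) = 3.214, G_2 = 10^(14.3/10) = 26.92
Friis cascade:
  F = 1.445 + (3.214 − 1)/19.50 = 1.559
NF = 10 log₁₀(1.559) = 1.93 dB

1.93 dB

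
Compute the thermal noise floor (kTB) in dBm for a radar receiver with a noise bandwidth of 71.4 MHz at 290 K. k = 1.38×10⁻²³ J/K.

P_n = kTB = 1.38×10⁻²³ × 290 × 7.14×10⁷ = 2.86×10⁻¹³ W
In dBm: 10 log₁₀(2.86×10⁻¹³ / 10⁻³) = −95.4 dBm

−95.4 dBm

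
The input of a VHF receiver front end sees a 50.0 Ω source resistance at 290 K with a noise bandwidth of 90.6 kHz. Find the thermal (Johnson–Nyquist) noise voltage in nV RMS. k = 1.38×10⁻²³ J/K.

V_n = √(4kTRB)
4kTRB = 4 × 1.38×10⁻²³ × 290 × 5.00×10¹ × 9.06×10⁴ = 7.25×10⁻¹⁴ V²
V_n = √(7.25×10⁻¹⁴) = 2.69×10⁻⁷ V = 269 nV

269 nV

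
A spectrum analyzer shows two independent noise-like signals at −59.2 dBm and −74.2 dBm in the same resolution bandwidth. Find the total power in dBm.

−59.1 dBm

Convert to linear, add, convert back:
P₁ = 1.20×10⁻⁹ W, P₂ = 3.80×10⁻¹¹ W
P_tot = 1.24×10⁻⁹ W → 10 log₁₀(P_tot / 10⁻³) = −59.1 dBm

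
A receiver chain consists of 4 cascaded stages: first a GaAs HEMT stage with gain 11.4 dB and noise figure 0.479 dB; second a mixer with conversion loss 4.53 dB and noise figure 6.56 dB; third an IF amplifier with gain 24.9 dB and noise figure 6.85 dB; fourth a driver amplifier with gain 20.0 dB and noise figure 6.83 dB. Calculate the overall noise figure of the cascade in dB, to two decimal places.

Convert to linear (a loss of L dB is a gain of −L dB): F_i = 10^(NF_i/10), G_i = 10^(G_i,dB/10)
  Stage 1: F_1 = 10^(0.479/10) = 1.117, G_1 = 10^(11.4/10) = 13.80
  Stage 2: F_2 = 10^(6.56/10) = 4.529, G_2 = 10^(−4.53/10) = 0.3524
  Stage 3: F_3 = 10^(6.85/10) = 4.842, G_3 = 10^(24.9/10) = 309.0
  Stage 4: F_4 = 10^(6.83/10) = 4.819, G_4 = 10^(20.0/10) = 100.0
Friis cascade:
  F = 1.117 + (4.529 − 1)/13.80 + (4.842 − 1)/4.864 + (4.819 − 1)/1503 = 2.165
NF = 10 log₁₀(2.165) = 3.35 dB

3.35 dB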